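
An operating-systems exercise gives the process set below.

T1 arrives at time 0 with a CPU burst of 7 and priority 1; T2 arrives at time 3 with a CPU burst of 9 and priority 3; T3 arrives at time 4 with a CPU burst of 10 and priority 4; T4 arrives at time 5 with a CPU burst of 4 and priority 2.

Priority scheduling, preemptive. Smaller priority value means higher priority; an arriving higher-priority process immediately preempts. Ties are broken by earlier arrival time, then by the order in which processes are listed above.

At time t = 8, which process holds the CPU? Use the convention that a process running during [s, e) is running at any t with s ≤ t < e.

Gantt: | T1 0-7 | T4 7-11 | T2 11-20 | T3 20-30 |
Completion: T1=7  T2=20  T3=30  T4=11

T4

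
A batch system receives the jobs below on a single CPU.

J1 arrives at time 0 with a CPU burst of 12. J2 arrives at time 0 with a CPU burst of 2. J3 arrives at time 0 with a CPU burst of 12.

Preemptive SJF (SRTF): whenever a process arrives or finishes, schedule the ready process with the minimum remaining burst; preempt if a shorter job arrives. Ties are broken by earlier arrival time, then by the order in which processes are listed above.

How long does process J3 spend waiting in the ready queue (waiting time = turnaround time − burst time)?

14

Timeline: | J2 0-2 | J1 2-14 | J3 14-26 |
Completion: J1=14  J2=2  J3=26
Turnaround (C−A): J1=14  J2=2  J3=26
Waiting(J3) = turnaround − burst = 26 − 12 = 14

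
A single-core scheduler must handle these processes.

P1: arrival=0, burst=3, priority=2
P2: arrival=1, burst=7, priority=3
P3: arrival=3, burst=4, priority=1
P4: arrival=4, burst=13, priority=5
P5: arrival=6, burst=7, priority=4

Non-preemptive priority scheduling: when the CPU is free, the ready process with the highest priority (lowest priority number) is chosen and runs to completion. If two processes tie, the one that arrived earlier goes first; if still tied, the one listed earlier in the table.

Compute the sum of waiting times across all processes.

31

Timeline: | P1 0-3 | P3 3-7 | P2 7-14 | P5 14-21 | P4 21-34 |
Completion: P1=3  P2=14  P3=7  P4=34  P5=21
Turnaround (C−A): P1=3  P2=13  P3=4  P4=30  P5=15
Waiting = turnaround − burst: P1=0, P2=6, P3=0, P4=17, P5=8
Total waiting = 0 + 6 + 0 + 17 + 8 = 31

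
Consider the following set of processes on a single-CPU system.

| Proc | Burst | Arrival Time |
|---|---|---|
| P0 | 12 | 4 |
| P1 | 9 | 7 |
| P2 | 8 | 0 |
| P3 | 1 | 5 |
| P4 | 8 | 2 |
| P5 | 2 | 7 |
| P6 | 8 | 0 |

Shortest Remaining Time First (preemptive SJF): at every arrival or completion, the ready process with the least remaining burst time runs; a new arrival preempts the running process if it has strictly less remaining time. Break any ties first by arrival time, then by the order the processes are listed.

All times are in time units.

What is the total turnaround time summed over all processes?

Gantt: | P2 0-5 | P3 5-6 | P2 6-9 | P5 9-11 | P6 11-19 | P4 19-27 | P1 27-36 | P0 36-48 |
Completion: P0=48  P1=36  P2=9  P3=6  P4=27  P5=11  P6=19
Turnaround (C−A): P0=44  P1=29  P2=9  P3=1  P4=25  P5=4  P6=19
Turnaround = completion − arrival: P0=44, P1=29, P2=9, P3=1, P4=25, P5=4, P6=19
Total turnaround = 44 + 29 + 9 + 1 + 25 + 4 + 19 = 131

131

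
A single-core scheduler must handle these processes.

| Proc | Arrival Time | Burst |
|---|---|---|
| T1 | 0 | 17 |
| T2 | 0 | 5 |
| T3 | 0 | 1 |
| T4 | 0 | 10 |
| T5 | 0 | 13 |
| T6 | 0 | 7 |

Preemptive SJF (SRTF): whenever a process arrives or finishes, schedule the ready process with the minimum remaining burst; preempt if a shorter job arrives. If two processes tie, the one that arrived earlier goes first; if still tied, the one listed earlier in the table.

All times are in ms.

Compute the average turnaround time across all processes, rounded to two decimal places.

Timeline: | T3 0-1 | T2 1-6 | T6 6-13 | T4 13-23 | T5 23-36 | T1 36-53 |
Completion: T1=53  T2=6  T3=1  T4=23  T5=36  T6=13
Turnaround (C−A): T1=53  T2=6  T3=1  T4=23  T5=36  T6=13
Turnaround times: T1=53, T2=6, T3=1, T4=23, T5=36, T6=13
Average turnaround = (53+6+1+23+36+13) / 6 = 132/6 = 22.00

22.00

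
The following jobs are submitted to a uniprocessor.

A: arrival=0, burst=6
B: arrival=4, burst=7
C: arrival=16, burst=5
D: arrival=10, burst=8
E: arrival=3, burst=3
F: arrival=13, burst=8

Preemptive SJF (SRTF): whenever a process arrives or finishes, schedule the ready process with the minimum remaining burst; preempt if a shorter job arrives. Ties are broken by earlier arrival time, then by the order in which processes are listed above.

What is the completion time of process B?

16

Gantt: | A 0-6 | E 6-9 | B 9-16 | C 16-21 | D 21-29 | F 29-37 |
Completion: A=6  B=16  C=21  D=29  E=9  F=37
Turnaround (C−A): A=6  B=12  C=5  D=19  E=6  F=24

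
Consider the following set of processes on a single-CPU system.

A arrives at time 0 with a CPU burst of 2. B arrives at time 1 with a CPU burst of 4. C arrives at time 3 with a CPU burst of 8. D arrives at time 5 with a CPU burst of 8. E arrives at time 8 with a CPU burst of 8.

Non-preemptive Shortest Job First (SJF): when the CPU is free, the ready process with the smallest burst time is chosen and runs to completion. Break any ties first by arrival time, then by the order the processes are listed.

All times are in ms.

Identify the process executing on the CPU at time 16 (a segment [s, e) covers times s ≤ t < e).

D

Gantt: | A 0-2 | B 2-6 | C 6-14 | D 14-22 | E 22-30 |
Completion: A=2  B=6  C=14  D=22  E=30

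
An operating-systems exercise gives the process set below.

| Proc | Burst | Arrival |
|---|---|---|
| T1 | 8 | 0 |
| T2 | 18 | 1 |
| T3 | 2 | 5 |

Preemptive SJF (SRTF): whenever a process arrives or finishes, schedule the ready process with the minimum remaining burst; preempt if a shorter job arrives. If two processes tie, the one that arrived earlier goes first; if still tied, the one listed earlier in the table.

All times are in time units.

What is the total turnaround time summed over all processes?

Gantt: | T1 0-5 | T3 5-7 | T1 7-10 | T2 10-28 |
Completion: T1=10  T2=28  T3=7
Turnaround (C−A): T1=10  T2=27  T3=2
Turnaround = completion − arrival: T1=10, T2=27, T3=2
Total turnaround = 10 + 27 + 2 = 39

39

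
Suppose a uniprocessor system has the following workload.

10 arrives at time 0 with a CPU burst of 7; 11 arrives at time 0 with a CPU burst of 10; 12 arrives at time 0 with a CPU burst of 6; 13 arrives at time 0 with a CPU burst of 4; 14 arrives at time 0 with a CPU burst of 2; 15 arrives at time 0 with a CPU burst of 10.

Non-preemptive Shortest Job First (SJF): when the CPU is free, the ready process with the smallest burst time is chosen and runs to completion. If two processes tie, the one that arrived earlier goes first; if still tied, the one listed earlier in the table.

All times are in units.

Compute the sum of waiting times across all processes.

68

Schedule: | 14 0-2 | 13 2-6 | 12 6-12 | 10 12-19 | 11 19-29 | 15 29-39 |
Completion: 10=19  11=29  12=12  13=6  14=2  15=39
Turnaround (C−A): 10=19  11=29  12=12  13=6  14=2  15=39
Waiting = turnaround − burst: 10=12, 11=19, 12=6, 13=2, 14=0, 15=29
Total waiting = 12 + 19 + 6 + 2 + 0 + 29 = 68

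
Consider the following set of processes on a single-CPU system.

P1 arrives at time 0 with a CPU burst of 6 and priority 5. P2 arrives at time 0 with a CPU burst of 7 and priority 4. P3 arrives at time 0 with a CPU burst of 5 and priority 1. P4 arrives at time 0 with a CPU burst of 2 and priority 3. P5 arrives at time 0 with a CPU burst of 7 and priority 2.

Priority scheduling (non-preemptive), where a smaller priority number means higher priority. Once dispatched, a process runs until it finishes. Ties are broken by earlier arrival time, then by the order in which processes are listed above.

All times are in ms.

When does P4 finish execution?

Schedule: | P3 0-5 | P5 5-12 | P4 12-14 | P2 14-21 | P1 21-27 |
Completion: P1=27  P2=21  P3=5  P4=14  P5=12
Turnaround (C−A): P1=27  P2=21  P3=5  P4=14  P5=12

14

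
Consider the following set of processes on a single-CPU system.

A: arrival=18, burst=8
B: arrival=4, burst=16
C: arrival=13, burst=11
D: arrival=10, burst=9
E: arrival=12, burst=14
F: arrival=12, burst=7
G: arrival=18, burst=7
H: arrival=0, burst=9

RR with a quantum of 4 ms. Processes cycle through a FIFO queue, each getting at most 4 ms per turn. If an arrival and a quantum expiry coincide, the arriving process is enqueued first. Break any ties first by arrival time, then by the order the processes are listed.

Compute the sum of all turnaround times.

433

Schedule: | H 0-4 | B 4-8 | H 8-12 | B 12-16 | D 16-20 | E 20-24 | F 24-28 | H 28-29 | C 29-33 | B 33-37 | A 37-41 | G 41-45 | D 45-49 | E 49-53 | F 53-56 | C 56-60 | B 60-64 | A 64-68 | G 68-71 | D 71-72 | E 72-76 | C 76-79 | E 79-81 |
Completion: A=68  B=64  C=79  D=72  E=81  F=56  G=71  H=29
Turnaround (C−A): A=50  B=60  C=66  D=62  E=69  F=44  G=53  H=29
Turnaround = completion − arrival: A=50, B=60, C=66, D=62, E=69, F=44, G=53, H=29
Total turnaround = 50 + 60 + 66 + 62 + 69 + 44 + 53 + 29 = 433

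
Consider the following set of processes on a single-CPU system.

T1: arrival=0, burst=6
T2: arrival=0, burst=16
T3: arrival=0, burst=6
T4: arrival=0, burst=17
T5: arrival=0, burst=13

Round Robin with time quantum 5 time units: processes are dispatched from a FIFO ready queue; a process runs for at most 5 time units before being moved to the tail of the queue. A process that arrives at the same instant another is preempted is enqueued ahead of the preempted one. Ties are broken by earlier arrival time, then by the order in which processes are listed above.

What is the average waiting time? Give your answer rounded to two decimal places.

Timeline: | T1 0-5 | T2 5-10 | T3 10-15 | T4 15-20 | T5 20-25 | T1 25-26 | T2 26-31 | T3 31-32 | T4 32-37 | T5 37-42 | T2 42-47 | T4 47-52 | T5 52-55 | T2 55-56 | T4 56-58 |
Completion: T1=26  T2=56  T3=32  T4=58  T5=55
Waiting times: T1=20, T2=40, T3=26, T4=41, T5=42
Average waiting = (20+40+26+41+42) / 5 = 169/5 = 33.80

33.80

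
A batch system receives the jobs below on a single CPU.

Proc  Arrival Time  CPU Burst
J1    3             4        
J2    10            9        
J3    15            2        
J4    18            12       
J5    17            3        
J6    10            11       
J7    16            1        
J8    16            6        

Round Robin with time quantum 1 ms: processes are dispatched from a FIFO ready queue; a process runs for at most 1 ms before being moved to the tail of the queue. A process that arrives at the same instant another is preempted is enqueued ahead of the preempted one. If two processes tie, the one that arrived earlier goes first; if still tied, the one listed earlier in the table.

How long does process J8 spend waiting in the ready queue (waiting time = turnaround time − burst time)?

22

Gantt: | idle 0-3 | J1 3-7 | idle 7-10 | J2 10-11 | J6 11-12 | J2 12-13 | J6 13-14 | J2 14-15 | J6 15-16 | J3 16-17 | J2 17-18 | J7 18-19 | J8 19-20 | J6 20-21 | J5 21-22 | J3 22-23 | J4 23-24 | J2 24-25 | J8 25-26 | J6 26-27 | J5 27-28 | J4 28-29 | J2 29-30 | J8 30-31 | J6 31-32 | J5 32-33 | J4 33-34 | J2 34-35 | J8 35-36 | J6 36-37 | J4 37-38 | J2 38-39 | J8 39-40 | J6 40-41 | J4 41-42 | J2 42-43 | J8 43-44 | J6 44-45 | J4 45-46 | J6 46-47 | J4 47-48 | J6 48-49 | J4 49-54 |
Completion: J1=7  J2=43  J3=23  J4=54  J5=33  J6=49  J7=19  J8=44
Waiting(J8) = turnaround − burst = 28 − 6 = 22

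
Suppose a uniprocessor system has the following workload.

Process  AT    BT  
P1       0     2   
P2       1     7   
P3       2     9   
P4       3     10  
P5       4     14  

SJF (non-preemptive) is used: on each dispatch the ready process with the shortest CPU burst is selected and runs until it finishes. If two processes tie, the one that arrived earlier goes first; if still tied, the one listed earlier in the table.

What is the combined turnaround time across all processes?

89

Gantt: | P1 0-2 | P2 2-9 | P3 9-18 | P4 18-28 | P5 28-42 |
Completion: P1=2  P2=9  P3=18  P4=28  P5=42
Turnaround = completion − arrival: P1=2, P2=8, P3=16, P4=25, P5=38
Total turnaround = 2 + 8 + 16 + 25 + 38 = 89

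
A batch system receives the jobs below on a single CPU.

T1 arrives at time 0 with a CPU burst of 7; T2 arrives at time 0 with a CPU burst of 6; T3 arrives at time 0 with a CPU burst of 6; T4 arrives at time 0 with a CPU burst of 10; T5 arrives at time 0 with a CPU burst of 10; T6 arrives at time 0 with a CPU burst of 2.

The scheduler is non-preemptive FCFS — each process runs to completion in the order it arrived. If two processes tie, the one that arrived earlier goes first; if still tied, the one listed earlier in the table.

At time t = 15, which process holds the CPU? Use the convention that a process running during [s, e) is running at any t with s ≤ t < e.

T3

Gantt: | T1 0-7 | T2 7-13 | T3 13-19 | T4 19-29 | T5 29-39 | T6 39-41 |
Completion: T1=7  T2=13  T3=19  T4=29  T5=39  T6=41
Turnaround (C−A): T1=7  T2=13  T3=19  T4=29  T5=39  T6=41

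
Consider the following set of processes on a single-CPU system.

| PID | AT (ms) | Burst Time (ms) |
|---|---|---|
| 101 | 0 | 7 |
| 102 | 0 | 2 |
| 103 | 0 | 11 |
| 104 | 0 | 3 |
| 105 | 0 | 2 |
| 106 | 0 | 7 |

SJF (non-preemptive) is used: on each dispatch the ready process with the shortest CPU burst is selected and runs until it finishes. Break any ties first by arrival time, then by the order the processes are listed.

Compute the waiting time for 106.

Gantt: | 102 0-2 | 105 2-4 | 104 4-7 | 101 7-14 | 106 14-21 | 103 21-32 |
Completion: 101=14  102=2  103=32  104=7  105=4  106=21
Waiting(106) = turnaround − burst = 21 − 7 = 14

14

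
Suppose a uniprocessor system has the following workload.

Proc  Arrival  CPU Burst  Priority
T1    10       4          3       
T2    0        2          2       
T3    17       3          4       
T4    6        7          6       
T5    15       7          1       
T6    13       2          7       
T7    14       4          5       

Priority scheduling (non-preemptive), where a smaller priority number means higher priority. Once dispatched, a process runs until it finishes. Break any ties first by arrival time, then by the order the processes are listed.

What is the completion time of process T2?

Timeline: | T2 0-2 | idle 2-6 | T4 6-13 | T1 13-17 | T5 17-24 | T3 24-27 | T7 27-31 | T6 31-33 |
Completion: T1=17  T2=2  T3=27  T4=13  T5=24  T6=33  T7=31
Turnaround (C−A): T1=7  T2=2  T3=10  T4=7  T5=9  T6=20  T7=17

2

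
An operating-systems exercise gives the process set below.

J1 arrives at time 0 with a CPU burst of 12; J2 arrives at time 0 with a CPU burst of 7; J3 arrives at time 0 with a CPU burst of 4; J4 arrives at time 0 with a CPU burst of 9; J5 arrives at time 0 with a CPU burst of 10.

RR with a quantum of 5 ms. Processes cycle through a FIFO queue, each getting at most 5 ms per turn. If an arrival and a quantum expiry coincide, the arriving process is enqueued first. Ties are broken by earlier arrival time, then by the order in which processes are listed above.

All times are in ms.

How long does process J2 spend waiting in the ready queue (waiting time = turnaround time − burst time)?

Gantt: | J1 0-5 | J2 5-10 | J3 10-14 | J4 14-19 | J5 19-24 | J1 24-29 | J2 29-31 | J4 31-35 | J5 35-40 | J1 40-42 |
Completion: J1=42  J2=31  J3=14  J4=35  J5=40
Turnaround (C−A): J1=42  J2=31  J3=14  J4=35  J5=40
Waiting(J2) = turnaround − burst = 31 − 7 = 24

24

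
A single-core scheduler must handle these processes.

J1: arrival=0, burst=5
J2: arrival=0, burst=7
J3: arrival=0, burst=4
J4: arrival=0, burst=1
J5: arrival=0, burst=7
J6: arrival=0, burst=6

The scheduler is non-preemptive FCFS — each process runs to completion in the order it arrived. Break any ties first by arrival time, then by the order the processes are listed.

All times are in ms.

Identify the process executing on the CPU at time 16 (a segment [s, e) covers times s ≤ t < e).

Schedule: | J1 0-5 | J2 5-12 | J3 12-16 | J4 16-17 | J5 17-24 | J6 24-30 |
Completion: J1=5  J2=12  J3=16  J4=17  J5=24  J6=30
Turnaround (C−A): J1=5  J2=12  J3=16  J4=17  J5=24  J6=30

J4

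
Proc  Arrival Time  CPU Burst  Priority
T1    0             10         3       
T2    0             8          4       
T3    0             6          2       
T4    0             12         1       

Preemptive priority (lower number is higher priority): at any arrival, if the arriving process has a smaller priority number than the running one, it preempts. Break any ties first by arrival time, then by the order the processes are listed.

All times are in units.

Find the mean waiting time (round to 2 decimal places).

14.50

Schedule: | T4 0-12 | T3 12-18 | T1 18-28 | T2 28-36 |
Completion: T1=28  T2=36  T3=18  T4=12
Turnaround (C−A): T1=28  T2=36  T3=18  T4=12
Waiting times: T1=18, T2=28, T3=12, T4=0
Average waiting = (18+28+12+0) / 4 = 58/4 = 14.50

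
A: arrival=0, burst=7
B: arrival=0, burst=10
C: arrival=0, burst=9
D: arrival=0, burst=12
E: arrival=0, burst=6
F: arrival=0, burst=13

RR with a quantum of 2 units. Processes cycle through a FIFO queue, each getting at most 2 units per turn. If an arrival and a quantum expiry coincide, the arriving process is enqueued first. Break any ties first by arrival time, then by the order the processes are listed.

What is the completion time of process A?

37

Timeline: | A 0-2 | B 2-4 | C 4-6 | D 6-8 | E 8-10 | F 10-12 | A 12-14 | B 14-16 | C 16-18 | D 18-20 | E 20-22 | F 22-24 | A 24-26 | B 26-28 | C 28-30 | D 30-32 | E 32-34 | F 34-36 | A 36-37 | B 37-39 | C 39-41 | D 41-43 | F 43-45 | B 45-47 | C 47-48 | D 48-50 | F 50-52 | D 52-54 | F 54-57 |
Completion: A=37  B=47  C=48  D=54  E=34  F=57
Turnaround (C−A): A=37  B=47  C=48  D=54  E=34  F=57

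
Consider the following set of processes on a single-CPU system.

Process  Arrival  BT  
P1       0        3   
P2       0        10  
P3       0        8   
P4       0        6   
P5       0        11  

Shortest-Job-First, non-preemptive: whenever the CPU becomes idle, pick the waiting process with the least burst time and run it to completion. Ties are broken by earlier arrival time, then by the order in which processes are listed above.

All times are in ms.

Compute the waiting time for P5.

Gantt: | P1 0-3 | P4 3-9 | P3 9-17 | P2 17-27 | P5 27-38 |
Completion: P1=3  P2=27  P3=17  P4=9  P5=38
Waiting(P5) = turnaround − burst = 38 − 11 = 27

27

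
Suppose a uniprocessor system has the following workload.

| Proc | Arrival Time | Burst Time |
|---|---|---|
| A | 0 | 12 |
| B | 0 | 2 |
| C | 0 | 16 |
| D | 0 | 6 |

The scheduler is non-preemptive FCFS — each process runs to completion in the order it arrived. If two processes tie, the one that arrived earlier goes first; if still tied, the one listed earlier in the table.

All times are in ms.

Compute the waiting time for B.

12

Timeline: | A 0-12 | B 12-14 | C 14-30 | D 30-36 |
Completion: A=12  B=14  C=30  D=36
Turnaround (C−A): A=12  B=14  C=30  D=36
Waiting(B) = turnaround − burst = 14 − 2 = 12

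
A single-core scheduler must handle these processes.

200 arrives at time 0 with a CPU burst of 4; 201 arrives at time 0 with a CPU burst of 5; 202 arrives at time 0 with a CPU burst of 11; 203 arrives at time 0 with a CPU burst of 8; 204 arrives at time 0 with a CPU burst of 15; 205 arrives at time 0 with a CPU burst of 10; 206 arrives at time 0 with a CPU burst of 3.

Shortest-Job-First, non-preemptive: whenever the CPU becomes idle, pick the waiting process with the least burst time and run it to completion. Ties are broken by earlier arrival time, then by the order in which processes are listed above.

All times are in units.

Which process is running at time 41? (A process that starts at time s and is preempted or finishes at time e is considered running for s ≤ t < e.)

204

Schedule: | 206 0-3 | 200 3-7 | 201 7-12 | 203 12-20 | 205 20-30 | 202 30-41 | 204 41-56 |
Completion: 200=7  201=12  202=41  203=20  204=56  205=30  206=3
Turnaround (C−A): 200=7  201=12  202=41  203=20  204=56  205=30  206=3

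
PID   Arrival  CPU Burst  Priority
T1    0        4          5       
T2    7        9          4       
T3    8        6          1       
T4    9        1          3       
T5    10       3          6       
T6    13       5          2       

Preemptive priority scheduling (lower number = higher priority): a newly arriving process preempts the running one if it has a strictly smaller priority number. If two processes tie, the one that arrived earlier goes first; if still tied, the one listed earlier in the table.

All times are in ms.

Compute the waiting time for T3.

Gantt: | T1 0-4 | idle 4-7 | T2 7-8 | T3 8-14 | T6 14-19 | T4 19-20 | T2 20-28 | T5 28-31 |
Completion: T1=4  T2=28  T3=14  T4=20  T5=31  T6=19
Turnaround (C−A): T1=4  T2=21  T3=6  T4=11  T5=21  T6=6
Waiting(T3) = turnaround − burst = 6 − 6 = 0

0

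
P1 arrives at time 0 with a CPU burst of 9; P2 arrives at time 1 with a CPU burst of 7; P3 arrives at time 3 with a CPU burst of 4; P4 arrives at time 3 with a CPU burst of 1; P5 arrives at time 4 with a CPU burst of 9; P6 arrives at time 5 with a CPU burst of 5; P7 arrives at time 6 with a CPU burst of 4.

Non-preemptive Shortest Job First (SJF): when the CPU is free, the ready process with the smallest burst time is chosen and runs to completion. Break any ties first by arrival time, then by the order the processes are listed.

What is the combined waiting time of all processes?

Schedule: | P1 0-9 | P4 9-10 | P3 10-14 | P7 14-18 | P6 18-23 | P2 23-30 | P5 30-39 |
Completion: P1=9  P2=30  P3=14  P4=10  P5=39  P6=23  P7=18
Turnaround (C−A): P1=9  P2=29  P3=11  P4=7  P5=35  P6=18  P7=12
Waiting = turnaround − burst: P1=0, P2=22, P3=7, P4=6, P5=26, P6=13, P7=8
Total waiting = 0 + 22 + 7 + 6 + 26 + 13 + 8 = 82

82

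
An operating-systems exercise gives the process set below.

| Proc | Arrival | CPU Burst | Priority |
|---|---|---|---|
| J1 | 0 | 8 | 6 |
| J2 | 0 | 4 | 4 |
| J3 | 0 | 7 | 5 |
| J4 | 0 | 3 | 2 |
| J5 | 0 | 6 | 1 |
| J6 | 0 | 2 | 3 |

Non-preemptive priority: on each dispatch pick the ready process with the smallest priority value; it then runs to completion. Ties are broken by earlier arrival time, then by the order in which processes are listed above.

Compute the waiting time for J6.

9

Schedule: | J5 0-6 | J4 6-9 | J6 9-11 | J2 11-15 | J3 15-22 | J1 22-30 |
Completion: J1=30  J2=15  J3=22  J4=9  J5=6  J6=11
Turnaround (C−A): J1=30  J2=15  J3=22  J4=9  J5=6  J6=11
Waiting(J6) = turnaround − burst = 11 − 2 = 9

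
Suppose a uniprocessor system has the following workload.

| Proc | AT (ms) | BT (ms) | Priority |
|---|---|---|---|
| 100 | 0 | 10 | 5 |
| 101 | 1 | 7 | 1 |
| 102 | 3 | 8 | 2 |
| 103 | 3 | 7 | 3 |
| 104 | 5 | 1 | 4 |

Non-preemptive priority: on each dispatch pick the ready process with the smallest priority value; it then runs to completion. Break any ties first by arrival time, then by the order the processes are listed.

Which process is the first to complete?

Timeline: | 100 0-10 | 101 10-17 | 102 17-25 | 103 25-32 | 104 32-33 |
Completion: 100=10  101=17  102=25  103=32  104=33
Turnaround (C−A): 100=10  101=16  102=22  103=29  104=28
Finish order: 100 → 101 → 102 → 103 → 104

100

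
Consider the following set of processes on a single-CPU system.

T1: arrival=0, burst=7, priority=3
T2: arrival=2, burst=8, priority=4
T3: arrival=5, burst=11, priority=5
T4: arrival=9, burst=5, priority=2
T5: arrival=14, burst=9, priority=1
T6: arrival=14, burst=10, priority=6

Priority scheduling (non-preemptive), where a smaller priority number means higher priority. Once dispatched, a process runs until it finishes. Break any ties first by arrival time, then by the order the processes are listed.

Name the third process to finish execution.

Timeline: | T1 0-7 | T2 7-15 | T5 15-24 | T4 24-29 | T3 29-40 | T6 40-50 |
Completion: T1=7  T2=15  T3=40  T4=29  T5=24  T6=50
Finish order: T1 → T2 → T5 → T4 → T3 → T6

T5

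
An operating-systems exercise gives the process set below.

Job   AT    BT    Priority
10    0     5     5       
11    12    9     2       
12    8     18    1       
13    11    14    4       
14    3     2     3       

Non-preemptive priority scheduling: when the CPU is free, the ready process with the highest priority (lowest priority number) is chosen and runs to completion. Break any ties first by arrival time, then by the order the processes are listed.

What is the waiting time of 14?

Schedule: | 10 0-5 | 14 5-7 | idle 7-8 | 12 8-26 | 11 26-35 | 13 35-49 |
Completion: 10=5  11=35  12=26  13=49  14=7
Turnaround (C−A): 10=5  11=23  12=18  13=38  14=4
Waiting(14) = turnaround − burst = 4 − 2 = 2

2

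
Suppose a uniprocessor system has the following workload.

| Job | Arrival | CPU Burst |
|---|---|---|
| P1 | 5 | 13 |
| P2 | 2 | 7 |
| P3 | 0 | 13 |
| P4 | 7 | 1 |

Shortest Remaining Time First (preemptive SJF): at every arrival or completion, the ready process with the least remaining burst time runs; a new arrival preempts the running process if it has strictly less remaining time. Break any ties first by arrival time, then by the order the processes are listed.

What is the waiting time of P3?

Gantt: | P3 0-2 | P2 2-7 | P4 7-8 | P2 8-10 | P3 10-21 | P1 21-34 |
Completion: P1=34  P2=10  P3=21  P4=8
Turnaround (C−A): P1=29  P2=8  P3=21  P4=1
Waiting(P3) = turnaround − burst = 21 − 13 = 8

8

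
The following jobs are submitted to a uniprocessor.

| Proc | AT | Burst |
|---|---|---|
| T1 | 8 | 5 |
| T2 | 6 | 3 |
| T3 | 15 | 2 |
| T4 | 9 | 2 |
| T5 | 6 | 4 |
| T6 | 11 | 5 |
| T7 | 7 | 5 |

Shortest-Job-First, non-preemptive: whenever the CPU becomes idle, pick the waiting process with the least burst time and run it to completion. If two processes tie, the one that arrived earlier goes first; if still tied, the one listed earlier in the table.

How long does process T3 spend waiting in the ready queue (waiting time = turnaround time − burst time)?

Timeline: | idle 0-6 | T2 6-9 | T4 9-11 | T5 11-15 | T3 15-17 | T7 17-22 | T1 22-27 | T6 27-32 |
Completion: T1=27  T2=9  T3=17  T4=11  T5=15  T6=32  T7=22
Turnaround (C−A): T1=19  T2=3  T3=2  T4=2  T5=9  T6=21  T7=15
Waiting(T3) = turnaround − burst = 2 − 2 = 0

0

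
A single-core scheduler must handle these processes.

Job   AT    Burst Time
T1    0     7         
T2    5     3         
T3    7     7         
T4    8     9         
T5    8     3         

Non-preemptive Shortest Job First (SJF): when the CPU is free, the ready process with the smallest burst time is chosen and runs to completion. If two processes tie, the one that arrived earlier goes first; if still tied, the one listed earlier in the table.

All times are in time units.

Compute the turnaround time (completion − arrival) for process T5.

Timeline: | T1 0-7 | T2 7-10 | T5 10-13 | T3 13-20 | T4 20-29 |
Completion: T1=7  T2=10  T3=20  T4=29  T5=13
Turnaround (C−A): T1=7  T2=5  T3=13  T4=21  T5=5
Turnaround(T5) = completion − arrival = 13 − 8 = 5

5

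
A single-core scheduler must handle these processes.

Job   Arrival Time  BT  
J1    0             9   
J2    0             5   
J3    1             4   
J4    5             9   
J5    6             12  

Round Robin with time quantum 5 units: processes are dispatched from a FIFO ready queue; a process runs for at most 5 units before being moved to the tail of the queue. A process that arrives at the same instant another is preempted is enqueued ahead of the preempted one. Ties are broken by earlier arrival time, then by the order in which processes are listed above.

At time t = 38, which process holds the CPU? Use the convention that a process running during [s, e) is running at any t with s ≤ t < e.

Schedule: | J1 0-5 | J2 5-10 | J3 10-14 | J4 14-19 | J1 19-23 | J5 23-28 | J4 28-32 | J5 32-39 |
Completion: J1=23  J2=10  J3=14  J4=32  J5=39

J5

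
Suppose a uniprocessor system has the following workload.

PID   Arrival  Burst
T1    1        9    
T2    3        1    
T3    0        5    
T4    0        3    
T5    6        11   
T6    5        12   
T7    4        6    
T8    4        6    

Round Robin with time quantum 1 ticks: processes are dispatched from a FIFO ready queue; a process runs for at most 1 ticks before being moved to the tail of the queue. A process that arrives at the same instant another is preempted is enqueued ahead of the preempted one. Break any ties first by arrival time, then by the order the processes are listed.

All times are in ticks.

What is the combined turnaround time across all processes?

Timeline: | T3 0-1 | T4 1-2 | T1 2-3 | T3 3-4 | T4 4-5 | T2 5-6 | T1 6-7 | T7 7-8 | T8 8-9 | T3 9-10 | T6 10-11 | T4 11-12 | T5 12-13 | T1 13-14 | T7 14-15 | T8 15-16 | T3 16-17 | T6 17-18 | T5 18-19 | T1 19-20 | T7 20-21 | T8 21-22 | T3 22-23 | T6 23-24 | T5 24-25 | T1 25-26 | T7 26-27 | T8 27-28 | T6 28-29 | T5 29-30 | T1 30-31 | T7 31-32 | T8 32-33 | T6 33-34 | T5 34-35 | T1 35-36 | T7 36-37 | T8 37-38 | T6 38-39 | T5 39-40 | T1 40-41 | T6 41-42 | T5 42-43 | T1 43-44 | T6 44-45 | T5 45-46 | T6 46-47 | T5 47-48 | T6 48-49 | T5 49-50 | T6 50-51 | T5 51-52 | T6 52-53 |
Completion: T1=44  T2=6  T3=23  T4=12  T5=52  T6=53  T7=37  T8=38
Turnaround = completion − arrival: T1=43, T2=3, T3=23, T4=12, T5=46, T6=48, T7=33, T8=34
Total turnaround = 43 + 3 + 23 + 12 + 46 + 48 + 33 + 34 = 242

242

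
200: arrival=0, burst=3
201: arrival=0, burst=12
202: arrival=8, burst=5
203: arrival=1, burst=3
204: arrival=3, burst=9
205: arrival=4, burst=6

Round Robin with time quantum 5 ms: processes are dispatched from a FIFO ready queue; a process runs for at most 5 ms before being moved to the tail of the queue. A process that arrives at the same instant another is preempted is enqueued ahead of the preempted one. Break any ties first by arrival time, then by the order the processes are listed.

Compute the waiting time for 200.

0

Timeline: | 200 0-3 | 201 3-8 | 203 8-11 | 204 11-16 | 205 16-21 | 202 21-26 | 201 26-31 | 204 31-35 | 205 35-36 | 201 36-38 |
Completion: 200=3  201=38  202=26  203=11  204=35  205=36
Turnaround (C−A): 200=3  201=38  202=18  203=10  204=32  205=32
Waiting(200) = turnaround − burst = 3 − 3 = 0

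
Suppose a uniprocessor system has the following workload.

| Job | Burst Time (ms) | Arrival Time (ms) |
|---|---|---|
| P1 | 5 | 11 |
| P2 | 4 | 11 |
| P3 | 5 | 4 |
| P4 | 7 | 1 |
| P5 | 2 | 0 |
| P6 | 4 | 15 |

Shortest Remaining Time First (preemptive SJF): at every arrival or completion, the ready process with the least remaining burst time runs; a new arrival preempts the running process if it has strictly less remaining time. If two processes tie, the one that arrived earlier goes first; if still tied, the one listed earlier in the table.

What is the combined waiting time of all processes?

Timeline: | P5 0-2 | P4 2-9 | P3 9-14 | P2 14-18 | P6 18-22 | P1 22-27 |
Completion: P1=27  P2=18  P3=14  P4=9  P5=2  P6=22
Waiting = turnaround − burst: P1=11, P2=3, P3=5, P4=1, P5=0, P6=3
Total waiting = 11 + 3 + 5 + 1 + 0 + 3 = 23

23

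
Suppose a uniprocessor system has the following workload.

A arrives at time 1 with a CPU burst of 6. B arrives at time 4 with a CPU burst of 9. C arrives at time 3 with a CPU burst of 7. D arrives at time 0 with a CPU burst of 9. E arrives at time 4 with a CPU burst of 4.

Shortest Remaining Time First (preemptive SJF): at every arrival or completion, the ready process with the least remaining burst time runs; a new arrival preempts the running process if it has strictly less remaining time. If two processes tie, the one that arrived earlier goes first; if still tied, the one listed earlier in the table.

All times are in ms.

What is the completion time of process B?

35

Gantt: | D 0-1 | A 1-7 | E 7-11 | C 11-18 | D 18-26 | B 26-35 |
Completion: A=7  B=35  C=18  D=26  E=11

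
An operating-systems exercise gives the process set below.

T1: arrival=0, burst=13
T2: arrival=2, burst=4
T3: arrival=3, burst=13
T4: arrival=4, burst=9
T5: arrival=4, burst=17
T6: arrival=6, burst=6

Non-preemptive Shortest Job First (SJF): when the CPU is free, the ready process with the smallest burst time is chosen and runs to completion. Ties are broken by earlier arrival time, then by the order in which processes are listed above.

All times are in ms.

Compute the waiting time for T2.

11

Timeline: | T1 0-13 | T2 13-17 | T6 17-23 | T4 23-32 | T3 32-45 | T5 45-62 |
Completion: T1=13  T2=17  T3=45  T4=32  T5=62  T6=23
Turnaround (C−A): T1=13  T2=15  T3=42  T4=28  T5=58  T6=17
Waiting(T2) = turnaround − burst = 15 − 4 = 11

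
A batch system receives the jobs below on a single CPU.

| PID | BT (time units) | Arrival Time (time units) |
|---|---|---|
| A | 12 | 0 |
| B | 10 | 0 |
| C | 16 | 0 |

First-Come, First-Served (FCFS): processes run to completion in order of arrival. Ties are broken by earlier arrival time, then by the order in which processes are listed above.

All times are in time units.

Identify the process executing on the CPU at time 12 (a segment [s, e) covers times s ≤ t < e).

B

Schedule: | A 0-12 | B 12-22 | C 22-38 |
Completion: A=12  B=22  C=38
Turnaround (C−A): A=12  B=22  C=38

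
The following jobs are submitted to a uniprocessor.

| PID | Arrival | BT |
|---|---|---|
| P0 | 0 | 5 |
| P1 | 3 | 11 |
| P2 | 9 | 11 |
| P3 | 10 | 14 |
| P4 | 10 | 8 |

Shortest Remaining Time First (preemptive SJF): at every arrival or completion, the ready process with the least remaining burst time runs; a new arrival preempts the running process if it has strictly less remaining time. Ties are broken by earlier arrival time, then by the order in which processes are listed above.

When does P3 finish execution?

49

Schedule: | P0 0-5 | P1 5-16 | P4 16-24 | P2 24-35 | P3 35-49 |
Completion: P0=5  P1=16  P2=35  P3=49  P4=24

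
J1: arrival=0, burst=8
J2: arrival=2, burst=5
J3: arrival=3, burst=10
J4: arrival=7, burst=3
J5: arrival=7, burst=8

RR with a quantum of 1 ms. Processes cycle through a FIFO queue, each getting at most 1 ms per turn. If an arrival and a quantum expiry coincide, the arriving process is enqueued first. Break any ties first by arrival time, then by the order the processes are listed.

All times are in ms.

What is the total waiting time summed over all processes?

78

Schedule: | J1 0-2 | J2 2-3 | J1 3-4 | J3 4-5 | J2 5-6 | J1 6-7 | J3 7-8 | J2 8-9 | J4 9-10 | J5 10-11 | J1 11-12 | J3 12-13 | J2 13-14 | J4 14-15 | J5 15-16 | J1 16-17 | J3 17-18 | J2 18-19 | J4 19-20 | J5 20-21 | J1 21-22 | J3 22-23 | J5 23-24 | J1 24-25 | J3 25-26 | J5 26-27 | J3 27-28 | J5 28-29 | J3 29-30 | J5 30-31 | J3 31-32 | J5 32-33 | J3 33-34 |
Completion: J1=25  J2=19  J3=34  J4=20  J5=33
Waiting = turnaround − burst: J1=17, J2=12, J3=21, J4=10, J5=18
Total waiting = 17 + 12 + 21 + 10 + 18 = 78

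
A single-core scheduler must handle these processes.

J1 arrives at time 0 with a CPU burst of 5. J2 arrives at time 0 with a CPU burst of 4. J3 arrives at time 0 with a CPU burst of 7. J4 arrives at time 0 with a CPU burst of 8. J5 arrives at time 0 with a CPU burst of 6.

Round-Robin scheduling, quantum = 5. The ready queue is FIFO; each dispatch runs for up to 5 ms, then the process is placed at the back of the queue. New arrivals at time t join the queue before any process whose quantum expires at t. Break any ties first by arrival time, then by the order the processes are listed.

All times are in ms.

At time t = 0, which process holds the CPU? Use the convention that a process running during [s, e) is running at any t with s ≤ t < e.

Gantt: | J1 0-5 | J2 5-9 | J3 9-14 | J4 14-19 | J5 19-24 | J3 24-26 | J4 26-29 | J5 29-30 |
Completion: J1=5  J2=9  J3=26  J4=29  J5=30

J1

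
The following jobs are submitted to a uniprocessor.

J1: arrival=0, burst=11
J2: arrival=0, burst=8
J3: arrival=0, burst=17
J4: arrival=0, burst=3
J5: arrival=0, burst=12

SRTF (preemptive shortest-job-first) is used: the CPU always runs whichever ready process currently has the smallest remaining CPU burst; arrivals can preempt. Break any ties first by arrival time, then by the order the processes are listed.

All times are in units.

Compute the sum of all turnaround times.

121

Gantt: | J4 0-3 | J2 3-11 | J1 11-22 | J5 22-34 | J3 34-51 |
Completion: J1=22  J2=11  J3=51  J4=3  J5=34
Turnaround (C−A): J1=22  J2=11  J3=51  J4=3  J5=34
Turnaround = completion − arrival: J1=22, J2=11, J3=51, J4=3, J5=34
Total turnaround = 22 + 11 + 51 + 3 + 34 = 121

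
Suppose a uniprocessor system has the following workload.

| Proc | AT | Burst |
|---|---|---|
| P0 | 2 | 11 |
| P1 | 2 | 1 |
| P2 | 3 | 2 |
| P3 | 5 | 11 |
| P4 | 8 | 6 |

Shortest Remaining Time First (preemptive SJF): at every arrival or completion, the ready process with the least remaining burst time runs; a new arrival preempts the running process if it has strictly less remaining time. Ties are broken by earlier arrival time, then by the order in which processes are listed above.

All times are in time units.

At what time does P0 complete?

Gantt: | idle 0-2 | P1 2-3 | P2 3-5 | P0 5-8 | P4 8-14 | P0 14-22 | P3 22-33 |
Completion: P0=22  P1=3  P2=5  P3=33  P4=14
Turnaround (C−A): P0=20  P1=1  P2=2  P3=28  P4=6

22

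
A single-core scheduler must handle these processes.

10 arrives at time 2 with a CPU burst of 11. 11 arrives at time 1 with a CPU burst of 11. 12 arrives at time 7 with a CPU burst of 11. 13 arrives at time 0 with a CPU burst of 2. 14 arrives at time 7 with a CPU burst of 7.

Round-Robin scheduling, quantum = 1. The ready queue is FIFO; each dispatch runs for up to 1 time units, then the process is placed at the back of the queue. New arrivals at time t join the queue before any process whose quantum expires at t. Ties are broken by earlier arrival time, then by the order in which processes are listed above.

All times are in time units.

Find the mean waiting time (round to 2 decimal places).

Schedule: | 13 0-1 | 11 1-2 | 13 2-3 | 10 3-4 | 11 4-5 | 10 5-6 | 11 6-7 | 10 7-8 | 12 8-9 | 14 9-10 | 11 10-11 | 10 11-12 | 12 12-13 | 14 13-14 | 11 14-15 | 10 15-16 | 12 16-17 | 14 17-18 | 11 18-19 | 10 19-20 | 12 20-21 | 14 21-22 | 11 22-23 | 10 23-24 | 12 24-25 | 14 25-26 | 11 26-27 | 10 27-28 | 12 28-29 | 14 29-30 | 11 30-31 | 10 31-32 | 12 32-33 | 14 33-34 | 11 34-35 | 10 35-36 | 12 36-37 | 11 37-38 | 10 38-39 | 12 39-42 |
Completion: 10=39  11=38  12=42  13=3  14=34
Turnaround (C−A): 10=37  11=37  12=35  13=3  14=27
Waiting times: 10=26, 11=26, 12=24, 13=1, 14=20
Average waiting = (26+26+24+1+20) / 5 = 97/5 = 19.40

19.40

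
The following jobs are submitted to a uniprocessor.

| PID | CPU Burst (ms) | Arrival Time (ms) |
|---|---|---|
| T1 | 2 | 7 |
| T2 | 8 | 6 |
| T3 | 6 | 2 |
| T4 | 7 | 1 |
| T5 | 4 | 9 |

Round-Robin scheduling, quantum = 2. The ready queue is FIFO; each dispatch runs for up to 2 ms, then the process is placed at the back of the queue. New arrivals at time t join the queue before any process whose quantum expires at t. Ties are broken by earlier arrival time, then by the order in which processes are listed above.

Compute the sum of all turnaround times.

81

Schedule: | idle 0-1 | T4 1-3 | T3 3-5 | T4 5-7 | T3 7-9 | T2 9-11 | T1 11-13 | T4 13-15 | T5 15-17 | T3 17-19 | T2 19-21 | T4 21-22 | T5 22-24 | T2 24-28 |
Completion: T1=13  T2=28  T3=19  T4=22  T5=24
Turnaround = completion − arrival: T1=6, T2=22, T3=17, T4=21, T5=15
Total turnaround = 6 + 22 + 17 + 21 + 15 = 81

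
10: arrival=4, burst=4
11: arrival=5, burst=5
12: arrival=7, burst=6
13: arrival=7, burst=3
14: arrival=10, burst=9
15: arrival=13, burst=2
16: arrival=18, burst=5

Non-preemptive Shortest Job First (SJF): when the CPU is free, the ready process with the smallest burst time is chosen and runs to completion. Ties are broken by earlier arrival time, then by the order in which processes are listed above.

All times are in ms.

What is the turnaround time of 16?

5

Timeline: | idle 0-4 | 10 4-8 | 13 8-11 | 11 11-16 | 15 16-18 | 16 18-23 | 12 23-29 | 14 29-38 |
Completion: 10=8  11=16  12=29  13=11  14=38  15=18  16=23
Turnaround (C−A): 10=4  11=11  12=22  13=4  14=28  15=5  16=5
Turnaround(16) = completion − arrival = 23 − 18 = 5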